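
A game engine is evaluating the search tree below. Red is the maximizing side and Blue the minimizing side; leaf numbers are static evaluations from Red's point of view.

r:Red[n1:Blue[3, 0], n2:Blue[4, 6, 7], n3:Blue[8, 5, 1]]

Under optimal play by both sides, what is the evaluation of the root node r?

4

n1 (Blue): min(3, 0) = 0
n2 (Blue): min(4, 6, 7) = 4
n3 (Blue): min(8, 5, 1) = 1
r (Red): max(0, 4, 1) = 4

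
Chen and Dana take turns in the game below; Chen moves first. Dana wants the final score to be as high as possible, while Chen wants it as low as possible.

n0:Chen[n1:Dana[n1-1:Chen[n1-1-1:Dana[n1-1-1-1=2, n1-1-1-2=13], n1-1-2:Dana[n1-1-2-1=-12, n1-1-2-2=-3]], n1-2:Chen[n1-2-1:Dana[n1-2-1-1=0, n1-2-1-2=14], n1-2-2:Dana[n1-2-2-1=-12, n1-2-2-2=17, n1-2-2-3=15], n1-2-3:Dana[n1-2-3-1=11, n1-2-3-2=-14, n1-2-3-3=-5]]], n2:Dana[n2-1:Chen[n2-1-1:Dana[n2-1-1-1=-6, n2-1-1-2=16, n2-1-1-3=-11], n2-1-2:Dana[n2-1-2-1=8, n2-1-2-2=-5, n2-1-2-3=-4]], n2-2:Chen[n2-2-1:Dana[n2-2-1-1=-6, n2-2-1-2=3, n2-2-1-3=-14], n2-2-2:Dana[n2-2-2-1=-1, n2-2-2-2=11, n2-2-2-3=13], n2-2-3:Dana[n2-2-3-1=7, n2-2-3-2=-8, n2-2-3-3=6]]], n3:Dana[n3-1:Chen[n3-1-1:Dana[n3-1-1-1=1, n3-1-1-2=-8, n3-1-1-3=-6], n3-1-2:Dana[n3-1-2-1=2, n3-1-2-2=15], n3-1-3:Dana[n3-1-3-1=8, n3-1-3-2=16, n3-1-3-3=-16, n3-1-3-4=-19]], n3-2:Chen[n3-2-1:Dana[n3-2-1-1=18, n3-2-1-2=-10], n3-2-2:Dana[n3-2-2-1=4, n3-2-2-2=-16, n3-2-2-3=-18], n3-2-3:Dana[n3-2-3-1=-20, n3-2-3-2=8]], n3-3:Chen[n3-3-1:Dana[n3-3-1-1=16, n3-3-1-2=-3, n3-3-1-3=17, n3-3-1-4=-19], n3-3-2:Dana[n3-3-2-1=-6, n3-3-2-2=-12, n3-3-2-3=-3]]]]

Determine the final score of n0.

4

n1-1-1 (Dana): max(2, 13) = 13
n1-1-2 (Dana): max(-12, -3) = -3
n1-1 (Chen): min(13, -3) = -3
n1-2-1 (Dana): max(0, 14) = 14
n1-2-2 (Dana): max(-12, 17, 15) = 17
n1-2-3 (Dana): max(11, -14, -5) = 11
n1-2 (Chen): min(14, 17, 11) = 11
n1 (Dana): max(-3, 11) = 11
n2-1-1 (Dana): max(-6, 16, -11) = 16
n2-1-2 (Dana): max(8, -5, -4) = 8
n2-1 (Chen): min(16, 8) = 8
n2-2-1 (Dana): max(-6, 3, -14) = 3
n2-2-2 (Dana): max(-1, 11, 13) = 13
n2-2-3 (Dana): max(7, -8, 6) = 7
n2-2 (Chen): min(3, 13, 7) = 3
n2 (Dana): max(8, 3) = 8
n3-1-1 (Dana): max(1, -8, -6) = 1
n3-1-2 (Dana): max(2, 15) = 15
n3-1-3 (Dana): max(8, 16, -16, -19) = 16
n3-1 (Chen): min(1, 15, 16) = 1
n3-2-1 (Dana): max(18, -10) = 18
n3-2-2 (Dana): max(4, -16, -18) = 4
n3-2-3 (Dana): max(-20, 8) = 8
n3-2 (Chen): min(18, 4, 8) = 4
n3-3-1 (Dana): max(16, -3, 17, -19) = 17
n3-3-2 (Dana): max(-6, -12, -3) = -3
n3-3 (Chen): min(17, -3) = -3
n3 (Dana): max(1, 4, -3) = 4
n0 (Chen): min(11, 8, 4) = 4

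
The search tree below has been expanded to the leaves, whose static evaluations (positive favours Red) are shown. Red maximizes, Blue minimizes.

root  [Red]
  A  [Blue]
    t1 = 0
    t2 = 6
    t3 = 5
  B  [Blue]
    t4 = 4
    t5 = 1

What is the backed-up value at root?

A (Blue): min(0, 6, 5) = 0
B (Blue): min(4, 1) = 1
root (Red): max(0, 1) = 1

1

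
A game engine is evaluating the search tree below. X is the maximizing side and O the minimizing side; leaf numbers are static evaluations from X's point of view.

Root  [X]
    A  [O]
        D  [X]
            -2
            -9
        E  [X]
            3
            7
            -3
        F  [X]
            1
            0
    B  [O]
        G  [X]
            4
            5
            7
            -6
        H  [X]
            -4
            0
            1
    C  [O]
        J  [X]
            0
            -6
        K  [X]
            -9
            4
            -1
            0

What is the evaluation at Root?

D (X): max(-2, -9) = -2
E (X): max(3, 7, -3) = 7
F (X): max(1, 0) = 1
A (O): min(-2, 7, 1) = -2
G (X): max(4, 5, 7, -6) = 7
H (X): max(-4, 0, 1) = 1
B (O): min(7, 1) = 1
J (X): max(0, -6) = 0
K (X): max(-9, 4, -1, 0) = 4
C (O): min(0, 4) = 0
Root (X): max(-2, 1, 0) = 1

1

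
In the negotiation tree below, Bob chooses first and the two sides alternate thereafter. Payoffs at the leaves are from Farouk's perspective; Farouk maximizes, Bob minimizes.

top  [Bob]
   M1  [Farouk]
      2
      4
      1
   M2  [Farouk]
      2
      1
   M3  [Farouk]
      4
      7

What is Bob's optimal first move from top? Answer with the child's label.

M1 (Farouk): max(2, 4, 1) = 4
M2 (Farouk): max(2, 1) = 2
M3 (Farouk): max(4, 7) = 7
top (Bob): min(4, 2, 7) = 2
Bob at top wants the lowest of {M1=4, M2=2, M3=7}, so chooses M2.

M2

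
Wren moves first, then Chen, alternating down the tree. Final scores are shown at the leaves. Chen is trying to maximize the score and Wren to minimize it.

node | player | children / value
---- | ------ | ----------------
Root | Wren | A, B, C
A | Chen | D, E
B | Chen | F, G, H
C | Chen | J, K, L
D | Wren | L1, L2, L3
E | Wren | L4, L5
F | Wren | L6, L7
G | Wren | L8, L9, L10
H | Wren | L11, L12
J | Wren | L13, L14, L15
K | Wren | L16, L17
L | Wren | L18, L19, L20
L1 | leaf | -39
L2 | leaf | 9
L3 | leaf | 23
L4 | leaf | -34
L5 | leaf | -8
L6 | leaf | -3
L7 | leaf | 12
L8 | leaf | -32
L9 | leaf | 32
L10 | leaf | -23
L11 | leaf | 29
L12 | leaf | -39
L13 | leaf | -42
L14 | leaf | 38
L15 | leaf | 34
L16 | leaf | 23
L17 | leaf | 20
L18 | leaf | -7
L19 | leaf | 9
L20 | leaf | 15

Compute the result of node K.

K (Wren): min(23, 20) = 20

20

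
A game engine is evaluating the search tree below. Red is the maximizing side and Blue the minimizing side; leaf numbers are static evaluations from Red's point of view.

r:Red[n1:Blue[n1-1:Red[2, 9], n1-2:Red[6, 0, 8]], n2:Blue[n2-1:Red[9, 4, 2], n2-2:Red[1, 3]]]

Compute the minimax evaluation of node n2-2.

n2-2 (Red): max(1, 3) = 3

3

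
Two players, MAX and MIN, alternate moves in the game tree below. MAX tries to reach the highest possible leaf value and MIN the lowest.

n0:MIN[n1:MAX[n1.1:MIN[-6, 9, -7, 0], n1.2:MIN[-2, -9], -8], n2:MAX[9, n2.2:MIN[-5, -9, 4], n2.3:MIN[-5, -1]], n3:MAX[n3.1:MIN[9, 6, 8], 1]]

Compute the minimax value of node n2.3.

n2.3 (MIN): min(-5, -1) = -5

-5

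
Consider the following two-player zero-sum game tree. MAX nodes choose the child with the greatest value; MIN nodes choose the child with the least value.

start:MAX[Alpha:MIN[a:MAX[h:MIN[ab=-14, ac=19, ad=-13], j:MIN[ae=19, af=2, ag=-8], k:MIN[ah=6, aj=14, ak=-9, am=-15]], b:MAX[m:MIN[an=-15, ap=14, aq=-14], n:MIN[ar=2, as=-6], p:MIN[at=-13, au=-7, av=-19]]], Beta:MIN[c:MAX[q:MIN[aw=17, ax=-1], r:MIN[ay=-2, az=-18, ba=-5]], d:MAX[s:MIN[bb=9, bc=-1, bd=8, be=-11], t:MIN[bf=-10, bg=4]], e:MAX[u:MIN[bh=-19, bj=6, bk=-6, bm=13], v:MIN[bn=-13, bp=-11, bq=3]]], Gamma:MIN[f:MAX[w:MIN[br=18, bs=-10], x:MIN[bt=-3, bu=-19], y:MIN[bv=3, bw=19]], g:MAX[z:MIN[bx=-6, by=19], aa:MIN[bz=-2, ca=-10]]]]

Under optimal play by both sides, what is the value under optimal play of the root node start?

-6

h (MIN): min(-14, 19, -13) = -14
j (MIN): min(19, 2, -8) = -8
k (MIN): min(6, 14, -9, -15) = -15
a (MAX): max(-14, -8, -15) = -8
m (MIN): min(-15, 14, -14) = -15
n (MIN): min(2, -6) = -6
p (MIN): min(-13, -7, -19) = -19
b (MAX): max(-15, -6, -19) = -6
Alpha (MIN): min(-8, -6) = -8
q (MIN): min(17, -1) = -1
r (MIN): min(-2, -18, -5) = -18
c (MAX): max(-1, -18) = -1
s (MIN): min(9, -1, 8, -11) = -11
t (MIN): min(-10, 4) = -10
d (MAX): max(-11, -10) = -10
u (MIN): min(-19, 6, -6, 13) = -19
v (MIN): min(-13, -11, 3) = -13
e (MAX): max(-19, -13) = -13
Beta (MIN): min(-1, -10, -13) = -13
w (MIN): min(18, -10) = -10
x (MIN): min(-3, -19) = -19
y (MIN): min(3, 19) = 3
f (MAX): max(-10, -19, 3) = 3
z (MIN): min(-6, 19) = -6
aa (MIN): min(-2, -10) = -10
g (MAX): max(-6, -10) = -6
Gamma (MIN): min(3, -6) = -6
start (MAX): max(-8, -13, -6) = -6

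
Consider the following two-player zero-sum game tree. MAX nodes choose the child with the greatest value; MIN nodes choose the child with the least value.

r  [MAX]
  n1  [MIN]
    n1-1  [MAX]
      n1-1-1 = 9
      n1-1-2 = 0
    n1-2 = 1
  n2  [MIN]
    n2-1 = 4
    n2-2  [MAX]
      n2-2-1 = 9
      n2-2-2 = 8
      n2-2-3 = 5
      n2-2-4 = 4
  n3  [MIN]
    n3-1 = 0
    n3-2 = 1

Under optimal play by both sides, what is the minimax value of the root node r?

4

n1-1 (MAX): max(9, 0) = 9
n1 (MIN): min(9, 1) = 1
n2-2 (MAX): max(9, 8, 5, 4) = 9
n2 (MIN): min(4, 9) = 4
n3 (MIN): min(0, 1) = 0
r (MAX): max(1, 4, 0) = 4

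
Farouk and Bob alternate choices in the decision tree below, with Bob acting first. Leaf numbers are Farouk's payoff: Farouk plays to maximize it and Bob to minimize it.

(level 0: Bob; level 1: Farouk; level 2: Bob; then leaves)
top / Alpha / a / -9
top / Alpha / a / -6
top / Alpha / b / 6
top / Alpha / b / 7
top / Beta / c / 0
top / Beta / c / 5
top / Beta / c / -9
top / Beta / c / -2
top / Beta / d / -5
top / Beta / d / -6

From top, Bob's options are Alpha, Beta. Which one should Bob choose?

a (Bob): min(-9, -6) = -9
b (Bob): min(6, 7) = 6
Alpha (Farouk): max(-9, 6) = 6
c (Bob): min(0, 5, -9, -2) = -9
d (Bob): min(-5, -6) = -6
Beta (Farouk): max(-9, -6) = -6
top (Bob): min(6, -6) = -6
Bob at top wants the lowest of {Alpha=6, Beta=-6}, so chooses Beta.

Beta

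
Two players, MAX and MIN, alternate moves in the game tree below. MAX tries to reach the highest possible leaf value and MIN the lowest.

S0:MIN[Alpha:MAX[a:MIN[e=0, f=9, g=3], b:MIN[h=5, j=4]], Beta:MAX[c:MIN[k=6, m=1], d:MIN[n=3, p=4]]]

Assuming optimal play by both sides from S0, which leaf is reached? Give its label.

n

a (MIN): min(0, 9, 3) = 0
b (MIN): min(5, 4) = 4
Alpha (MAX): max(0, 4) = 4
c (MIN): min(6, 1) = 1
d (MIN): min(3, 4) = 3
Beta (MAX): max(1, 3) = 3
S0 (MIN): min(4, 3) = 3
At S0, MIN picks Beta (lowest: 3).
At Beta, MAX picks d (highest: 3).
At d, MIN picks n (lowest: 3).
Terminal value 3.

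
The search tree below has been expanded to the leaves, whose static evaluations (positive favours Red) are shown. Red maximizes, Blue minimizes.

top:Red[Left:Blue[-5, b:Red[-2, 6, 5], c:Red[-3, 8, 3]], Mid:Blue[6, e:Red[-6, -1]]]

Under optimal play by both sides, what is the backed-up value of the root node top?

-1

b (Red): max(-2, 6, 5) = 6
c (Red): max(-3, 8, 3) = 8
Left (Blue): min(-5, 6, 8) = -5
e (Red): max(-6, -1) = -1
Mid (Blue): min(6, -1) = -1
top (Red): max(-5, -1) = -1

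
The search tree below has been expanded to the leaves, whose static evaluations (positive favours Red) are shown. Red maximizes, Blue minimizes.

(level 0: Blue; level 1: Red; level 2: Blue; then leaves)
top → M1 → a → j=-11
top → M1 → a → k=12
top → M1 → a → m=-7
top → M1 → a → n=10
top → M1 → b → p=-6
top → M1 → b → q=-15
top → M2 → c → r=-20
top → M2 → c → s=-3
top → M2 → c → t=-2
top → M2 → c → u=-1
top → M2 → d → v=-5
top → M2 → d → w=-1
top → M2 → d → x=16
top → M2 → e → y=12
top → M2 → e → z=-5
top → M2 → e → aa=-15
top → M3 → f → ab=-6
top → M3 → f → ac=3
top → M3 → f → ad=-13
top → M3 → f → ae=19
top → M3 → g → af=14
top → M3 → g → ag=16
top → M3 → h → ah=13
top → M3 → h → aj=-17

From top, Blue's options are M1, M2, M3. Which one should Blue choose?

a (Blue): min(-11, 12, -7, 10) = -11
b (Blue): min(-6, -15) = -15
M1 (Red): max(-11, -15) = -11
c (Blue): min(-20, -3, -2, -1) = -20
d (Blue): min(-5, -1, 16) = -5
e (Blue): min(12, -5, -15) = -15
M2 (Red): max(-20, -5, -15) = -5
f (Blue): min(-6, 3, -13, 19) = -13
g (Blue): min(14, 16) = 14
h (Blue): min(13, -17) = -17
M3 (Red): max(-13, 14, -17) = 14
top (Blue): min(-11, -5, 14) = -11
Blue at top wants the lowest of {M1=-11, M2=-5, M3=14}, so chooses M1.

M1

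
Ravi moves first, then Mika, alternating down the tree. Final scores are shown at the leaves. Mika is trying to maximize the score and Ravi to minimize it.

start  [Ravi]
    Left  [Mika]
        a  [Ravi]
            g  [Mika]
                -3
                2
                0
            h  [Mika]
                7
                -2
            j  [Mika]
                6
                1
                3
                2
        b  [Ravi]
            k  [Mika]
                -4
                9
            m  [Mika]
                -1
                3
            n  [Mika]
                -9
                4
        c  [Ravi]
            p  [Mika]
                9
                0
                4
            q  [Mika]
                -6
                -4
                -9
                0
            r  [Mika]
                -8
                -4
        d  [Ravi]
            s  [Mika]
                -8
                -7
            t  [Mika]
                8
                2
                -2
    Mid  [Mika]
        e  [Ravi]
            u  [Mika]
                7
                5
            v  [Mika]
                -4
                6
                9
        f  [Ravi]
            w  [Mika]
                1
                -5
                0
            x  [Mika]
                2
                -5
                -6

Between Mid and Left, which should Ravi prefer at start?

u (Mika): max(7, 5) = 7
v (Mika): max(-4, 6, 9) = 9
e (Ravi): min(7, 9) = 7
w (Mika): max(1, -5, 0) = 1
x (Mika): max(2, -5, -6) = 2
f (Ravi): min(1, 2) = 1
Mid (Mika): max(7, 1) = 7
g (Mika): max(-3, 2, 0) = 2
h (Mika): max(7, -2) = 7
j (Mika): max(6, 1, 3, 2) = 6
a (Ravi): min(2, 7, 6) = 2
k (Mika): max(-4, 9) = 9
m (Mika): max(-1, 3) = 3
n (Mika): max(-9, 4) = 4
b (Ravi): min(9, 3, 4) = 3
p (Mika): max(9, 0, 4) = 9
q (Mika): max(-6, -4, -9, 0) = 0
r (Mika): max(-8, -4) = -4
c (Ravi): min(9, 0, -4) = -4
s (Mika): max(-8, -7) = -7
t (Mika): max(8, 2, -2) = 8
d (Ravi): min(-7, 8) = -7
Left (Mika): max(2, 3, -4, -7) = 3
Ravi prefers the lower value; Mid=7, Left=3. Left is better since 3 < 7.

Left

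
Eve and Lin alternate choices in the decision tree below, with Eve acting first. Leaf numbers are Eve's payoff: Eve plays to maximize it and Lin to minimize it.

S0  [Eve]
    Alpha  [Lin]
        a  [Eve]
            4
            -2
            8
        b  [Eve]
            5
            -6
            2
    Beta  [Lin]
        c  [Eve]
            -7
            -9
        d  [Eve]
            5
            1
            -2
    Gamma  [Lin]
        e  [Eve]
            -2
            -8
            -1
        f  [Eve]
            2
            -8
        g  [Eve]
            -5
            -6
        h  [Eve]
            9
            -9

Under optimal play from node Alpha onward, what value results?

a (Eve): max(4, -2, 8) = 8
b (Eve): max(5, -6, 2) = 5
Alpha (Lin): min(8, 5) = 5

5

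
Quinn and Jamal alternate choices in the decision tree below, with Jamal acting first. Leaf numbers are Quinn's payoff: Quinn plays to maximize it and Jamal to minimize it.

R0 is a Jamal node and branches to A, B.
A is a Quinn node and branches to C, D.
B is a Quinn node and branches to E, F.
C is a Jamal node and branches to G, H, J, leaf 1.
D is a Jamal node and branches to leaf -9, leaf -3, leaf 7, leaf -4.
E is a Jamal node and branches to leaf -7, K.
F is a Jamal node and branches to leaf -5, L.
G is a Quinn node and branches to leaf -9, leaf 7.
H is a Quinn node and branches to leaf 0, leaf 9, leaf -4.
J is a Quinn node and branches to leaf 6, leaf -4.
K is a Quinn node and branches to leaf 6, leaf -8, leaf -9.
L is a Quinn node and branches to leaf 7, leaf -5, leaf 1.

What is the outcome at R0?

-5

G (Quinn): max(-9, 7) = 7
H (Quinn): max(0, 9, -4) = 9
J (Quinn): max(6, -4) = 6
C (Jamal): min(7, 9, 6, 1) = 1
D (Jamal): min(-9, -3, 7, -4) = -9
A (Quinn): max(1, -9) = 1
K (Quinn): max(6, -8, -9) = 6
E (Jamal): min(-7, 6) = -7
L (Quinn): max(7, -5, 1) = 7
F (Jamal): min(-5, 7) = -5
B (Quinn): max(-7, -5) = -5
R0 (Jamal): min(1, -5) = -5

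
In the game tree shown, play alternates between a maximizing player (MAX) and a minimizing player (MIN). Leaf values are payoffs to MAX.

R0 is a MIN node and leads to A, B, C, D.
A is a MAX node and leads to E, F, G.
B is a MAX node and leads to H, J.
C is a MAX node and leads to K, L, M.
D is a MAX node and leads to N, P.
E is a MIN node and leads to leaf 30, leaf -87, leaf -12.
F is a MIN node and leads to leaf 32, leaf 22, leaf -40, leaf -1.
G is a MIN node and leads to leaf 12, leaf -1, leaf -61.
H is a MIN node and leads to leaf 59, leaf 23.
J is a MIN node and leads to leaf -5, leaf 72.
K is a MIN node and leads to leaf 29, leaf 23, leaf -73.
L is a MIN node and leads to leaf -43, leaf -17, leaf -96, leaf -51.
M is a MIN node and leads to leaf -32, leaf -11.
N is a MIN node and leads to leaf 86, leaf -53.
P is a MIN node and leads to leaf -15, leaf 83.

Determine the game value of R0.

-40

E (MIN): min(30, -87, -12) = -87
F (MIN): min(32, 22, -40, -1) = -40
G (MIN): min(12, -1, -61) = -61
A (MAX): max(-87, -40, -61) = -40
H (MIN): min(59, 23) = 23
J (MIN): min(-5, 72) = -5
B (MAX): max(23, -5) = 23
K (MIN): min(29, 23, -73) = -73
L (MIN): min(-43, -17, -96, -51) = -96
M (MIN): min(-32, -11) = -32
C (MAX): max(-73, -96, -32) = -32
N (MIN): min(86, -53) = -53
P (MIN): min(-15, 83) = -15
D (MAX): max(-53, -15) = -15
R0 (MIN): min(-40, 23, -32, -15) = -40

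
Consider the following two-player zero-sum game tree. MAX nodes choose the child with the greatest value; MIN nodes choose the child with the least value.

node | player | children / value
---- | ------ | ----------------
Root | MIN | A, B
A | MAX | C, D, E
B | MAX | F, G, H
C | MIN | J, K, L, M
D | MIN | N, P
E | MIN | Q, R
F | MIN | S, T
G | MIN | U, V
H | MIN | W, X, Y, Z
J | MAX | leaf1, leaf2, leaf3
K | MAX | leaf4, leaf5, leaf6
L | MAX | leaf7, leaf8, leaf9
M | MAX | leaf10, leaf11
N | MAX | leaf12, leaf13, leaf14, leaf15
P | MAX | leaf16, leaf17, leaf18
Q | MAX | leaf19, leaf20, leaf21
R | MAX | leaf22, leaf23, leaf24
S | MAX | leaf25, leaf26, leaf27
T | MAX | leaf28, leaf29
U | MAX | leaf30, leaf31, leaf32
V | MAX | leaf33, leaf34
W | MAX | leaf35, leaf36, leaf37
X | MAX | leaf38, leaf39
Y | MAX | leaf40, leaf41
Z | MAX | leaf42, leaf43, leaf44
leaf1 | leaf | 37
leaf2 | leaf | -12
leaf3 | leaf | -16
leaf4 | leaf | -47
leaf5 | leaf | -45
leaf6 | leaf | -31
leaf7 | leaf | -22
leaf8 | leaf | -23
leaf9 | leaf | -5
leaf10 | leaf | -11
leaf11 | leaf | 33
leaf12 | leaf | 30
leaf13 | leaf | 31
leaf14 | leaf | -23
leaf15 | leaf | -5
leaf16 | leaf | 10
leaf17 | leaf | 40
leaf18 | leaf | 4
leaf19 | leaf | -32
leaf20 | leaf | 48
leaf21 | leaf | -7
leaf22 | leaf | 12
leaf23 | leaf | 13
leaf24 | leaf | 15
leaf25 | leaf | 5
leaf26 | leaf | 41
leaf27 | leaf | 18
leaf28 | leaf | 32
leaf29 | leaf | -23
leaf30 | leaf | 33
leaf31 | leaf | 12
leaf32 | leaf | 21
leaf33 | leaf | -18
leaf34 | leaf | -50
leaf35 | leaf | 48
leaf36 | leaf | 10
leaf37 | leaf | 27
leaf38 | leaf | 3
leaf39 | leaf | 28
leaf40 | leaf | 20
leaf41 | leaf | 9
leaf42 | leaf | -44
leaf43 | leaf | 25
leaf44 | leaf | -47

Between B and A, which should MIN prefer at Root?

A

S (MAX): max(5, 41, 18) = 41
T (MAX): max(32, -23) = 32
F (MIN): min(41, 32) = 32
U (MAX): max(33, 12, 21) = 33
V (MAX): max(-18, -50) = -18
G (MIN): min(33, -18) = -18
W (MAX): max(48, 10, 27) = 48
X (MAX): max(3, 28) = 28
Y (MAX): max(20, 9) = 20
Z (MAX): max(-44, 25, -47) = 25
H (MIN): min(48, 28, 20, 25) = 20
B (MAX): max(32, -18, 20) = 32
J (MAX): max(37, -12, -16) = 37
K (MAX): max(-47, -45, -31) = -31
L (MAX): max(-22, -23, -5) = -5
M (MAX): max(-11, 33) = 33
C (MIN): min(37, -31, -5, 33) = -31
N (MAX): max(30, 31, -23, -5) = 31
P (MAX): max(10, 40, 4) = 40
D (MIN): min(31, 40) = 31
Q (MAX): max(-32, 48, -7) = 48
R (MAX): max(12, 13, 15) = 15
E (MIN): min(48, 15) = 15
A (MAX): max(-31, 31, 15) = 31
MIN prefers the lower value; B=32, A=31. A is better since 31 < 32.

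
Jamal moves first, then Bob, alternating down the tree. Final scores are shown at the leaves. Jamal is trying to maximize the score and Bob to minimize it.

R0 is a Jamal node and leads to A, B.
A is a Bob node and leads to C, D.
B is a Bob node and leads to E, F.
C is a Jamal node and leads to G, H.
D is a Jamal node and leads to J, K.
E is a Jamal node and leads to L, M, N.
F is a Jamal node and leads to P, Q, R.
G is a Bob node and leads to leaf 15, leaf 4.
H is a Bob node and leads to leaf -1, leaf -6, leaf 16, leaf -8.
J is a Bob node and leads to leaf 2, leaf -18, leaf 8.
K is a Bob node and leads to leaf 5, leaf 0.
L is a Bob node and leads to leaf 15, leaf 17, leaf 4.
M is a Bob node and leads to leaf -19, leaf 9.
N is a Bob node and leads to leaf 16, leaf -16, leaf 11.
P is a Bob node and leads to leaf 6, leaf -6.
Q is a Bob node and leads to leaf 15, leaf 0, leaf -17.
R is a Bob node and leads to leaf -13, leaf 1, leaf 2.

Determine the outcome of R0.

G (Bob): min(15, 4) = 4
H (Bob): min(-1, -6, 16, -8) = -8
C (Jamal): max(4, -8) = 4
J (Bob): min(2, -18, 8) = -18
K (Bob): min(5, 0) = 0
D (Jamal): max(-18, 0) = 0
A (Bob): min(4, 0) = 0
L (Bob): min(15, 17, 4) = 4
M (Bob): min(-19, 9) = -19
N (Bob): min(16, -16, 11) = -16
E (Jamal): max(4, -19, -16) = 4
P (Bob): min(6, -6) = -6
Q (Bob): min(15, 0, -17) = -17
R (Bob): min(-13, 1, 2) = -13
F (Jamal): max(-6, -17, -13) = -6
B (Bob): min(4, -6) = -6
R0 (Jamal): max(0, -6) = 0

0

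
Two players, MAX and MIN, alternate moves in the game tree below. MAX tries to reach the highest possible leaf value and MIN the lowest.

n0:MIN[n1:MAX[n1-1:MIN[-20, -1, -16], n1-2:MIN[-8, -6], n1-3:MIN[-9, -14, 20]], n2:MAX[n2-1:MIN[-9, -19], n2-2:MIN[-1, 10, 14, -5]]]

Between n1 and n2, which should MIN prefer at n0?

n1-1 (MIN): min(-20, -1, -16) = -20
n1-2 (MIN): min(-8, -6) = -8
n1-3 (MIN): min(-9, -14, 20) = -14
n1 (MAX): max(-20, -8, -14) = -8
n2-1 (MIN): min(-9, -19) = -19
n2-2 (MIN): min(-1, 10, 14, -5) = -5
n2 (MAX): max(-19, -5) = -5
MIN prefers the lower value; n1=-8, n2=-5. n1 is better since -8 < -5.

n1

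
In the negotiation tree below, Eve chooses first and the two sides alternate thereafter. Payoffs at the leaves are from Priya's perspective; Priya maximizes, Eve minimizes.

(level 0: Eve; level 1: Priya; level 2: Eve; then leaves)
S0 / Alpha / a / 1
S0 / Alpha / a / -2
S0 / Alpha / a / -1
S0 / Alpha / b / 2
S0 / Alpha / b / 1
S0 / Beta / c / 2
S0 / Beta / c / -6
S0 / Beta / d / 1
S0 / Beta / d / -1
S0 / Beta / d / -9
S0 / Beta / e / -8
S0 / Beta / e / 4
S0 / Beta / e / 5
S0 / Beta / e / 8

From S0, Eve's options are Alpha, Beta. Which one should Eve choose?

Beta

a (Eve): min(1, -2, -1) = -2
b (Eve): min(2, 1) = 1
Alpha (Priya): max(-2, 1) = 1
c (Eve): min(2, -6) = -6
d (Eve): min(1, -1, -9) = -9
e (Eve): min(-8, 4, 5, 8) = -8
Beta (Priya): max(-6, -9, -8) = -6
S0 (Eve): min(1, -6) = -6
Eve at S0 wants the lowest of {Alpha=1, Beta=-6}, so chooses Beta.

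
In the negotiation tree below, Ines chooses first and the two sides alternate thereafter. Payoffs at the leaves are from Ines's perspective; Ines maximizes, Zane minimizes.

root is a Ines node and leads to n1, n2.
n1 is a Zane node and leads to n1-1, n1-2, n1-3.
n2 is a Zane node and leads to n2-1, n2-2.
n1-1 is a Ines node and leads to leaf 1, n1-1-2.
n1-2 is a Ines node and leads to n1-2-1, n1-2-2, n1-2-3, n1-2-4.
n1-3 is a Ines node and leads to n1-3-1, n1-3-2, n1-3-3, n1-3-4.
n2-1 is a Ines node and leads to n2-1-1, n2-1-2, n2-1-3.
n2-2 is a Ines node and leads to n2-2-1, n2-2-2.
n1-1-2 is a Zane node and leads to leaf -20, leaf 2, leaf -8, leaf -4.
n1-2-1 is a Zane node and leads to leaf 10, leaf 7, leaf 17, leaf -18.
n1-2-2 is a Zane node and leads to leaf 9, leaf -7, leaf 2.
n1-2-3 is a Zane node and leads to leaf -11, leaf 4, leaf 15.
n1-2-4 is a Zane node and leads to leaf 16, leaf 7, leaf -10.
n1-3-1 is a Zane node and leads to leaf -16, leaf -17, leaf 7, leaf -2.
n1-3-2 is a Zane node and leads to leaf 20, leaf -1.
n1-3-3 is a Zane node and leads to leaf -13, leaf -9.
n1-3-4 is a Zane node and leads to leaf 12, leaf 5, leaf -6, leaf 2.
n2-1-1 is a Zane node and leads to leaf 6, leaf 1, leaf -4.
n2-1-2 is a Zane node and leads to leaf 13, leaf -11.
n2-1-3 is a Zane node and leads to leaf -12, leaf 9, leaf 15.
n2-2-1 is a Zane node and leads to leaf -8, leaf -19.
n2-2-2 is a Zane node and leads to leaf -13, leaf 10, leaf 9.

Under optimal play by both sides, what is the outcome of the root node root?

-7

n1-1-2 (Zane): min(-20, 2, -8, -4) = -20
n1-1 (Ines): max(1, -20) = 1
n1-2-1 (Zane): min(10, 7, 17, -18) = -18
n1-2-2 (Zane): min(9, -7, 2) = -7
n1-2-3 (Zane): min(-11, 4, 15) = -11
n1-2-4 (Zane): min(16, 7, -10) = -10
n1-2 (Ines): max(-18, -7, -11, -10) = -7
n1-3-1 (Zane): min(-16, -17, 7, -2) = -17
n1-3-2 (Zane): min(20, -1) = -1
n1-3-3 (Zane): min(-13, -9) = -13
n1-3-4 (Zane): min(12, 5, -6, 2) = -6
n1-3 (Ines): max(-17, -1, -13, -6) = -1
n1 (Zane): min(1, -7, -1) = -7
n2-1-1 (Zane): min(6, 1, -4) = -4
n2-1-2 (Zane): min(13, -11) = -11
n2-1-3 (Zane): min(-12, 9, 15) = -12
n2-1 (Ines): max(-4, -11, -12) = -4
n2-2-1 (Zane): min(-8, -19) = -19
n2-2-2 (Zane): min(-13, 10, 9) = -13
n2-2 (Ines): max(-19, -13) = -13
n2 (Zane): min(-4, -13) = -13
root (Ines): max(-7, -13) = -7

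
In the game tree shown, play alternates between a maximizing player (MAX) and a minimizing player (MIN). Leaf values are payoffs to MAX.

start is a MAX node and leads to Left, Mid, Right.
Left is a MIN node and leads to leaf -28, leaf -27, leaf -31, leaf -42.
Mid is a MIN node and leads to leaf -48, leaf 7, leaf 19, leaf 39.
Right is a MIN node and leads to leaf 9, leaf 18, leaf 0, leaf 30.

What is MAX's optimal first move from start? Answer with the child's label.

Right

Left (MIN): min(-28, -27, -31, -42) = -42
Mid (MIN): min(-48, 7, 19, 39) = -48
Right (MIN): min(9, 18, 0, 30) = 0
start (MAX): max(-42, -48, 0) = 0
MAX at start wants the highest of {Left=-42, Mid=-48, Right=0}, so chooses Right.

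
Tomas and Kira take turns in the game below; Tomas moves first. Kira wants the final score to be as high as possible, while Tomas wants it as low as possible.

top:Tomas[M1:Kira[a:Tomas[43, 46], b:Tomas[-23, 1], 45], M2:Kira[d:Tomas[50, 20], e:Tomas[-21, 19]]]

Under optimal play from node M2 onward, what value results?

d (Tomas): min(50, 20) = 20
e (Tomas): min(-21, 19) = -21
M2 (Kira): max(20, -21) = 20

20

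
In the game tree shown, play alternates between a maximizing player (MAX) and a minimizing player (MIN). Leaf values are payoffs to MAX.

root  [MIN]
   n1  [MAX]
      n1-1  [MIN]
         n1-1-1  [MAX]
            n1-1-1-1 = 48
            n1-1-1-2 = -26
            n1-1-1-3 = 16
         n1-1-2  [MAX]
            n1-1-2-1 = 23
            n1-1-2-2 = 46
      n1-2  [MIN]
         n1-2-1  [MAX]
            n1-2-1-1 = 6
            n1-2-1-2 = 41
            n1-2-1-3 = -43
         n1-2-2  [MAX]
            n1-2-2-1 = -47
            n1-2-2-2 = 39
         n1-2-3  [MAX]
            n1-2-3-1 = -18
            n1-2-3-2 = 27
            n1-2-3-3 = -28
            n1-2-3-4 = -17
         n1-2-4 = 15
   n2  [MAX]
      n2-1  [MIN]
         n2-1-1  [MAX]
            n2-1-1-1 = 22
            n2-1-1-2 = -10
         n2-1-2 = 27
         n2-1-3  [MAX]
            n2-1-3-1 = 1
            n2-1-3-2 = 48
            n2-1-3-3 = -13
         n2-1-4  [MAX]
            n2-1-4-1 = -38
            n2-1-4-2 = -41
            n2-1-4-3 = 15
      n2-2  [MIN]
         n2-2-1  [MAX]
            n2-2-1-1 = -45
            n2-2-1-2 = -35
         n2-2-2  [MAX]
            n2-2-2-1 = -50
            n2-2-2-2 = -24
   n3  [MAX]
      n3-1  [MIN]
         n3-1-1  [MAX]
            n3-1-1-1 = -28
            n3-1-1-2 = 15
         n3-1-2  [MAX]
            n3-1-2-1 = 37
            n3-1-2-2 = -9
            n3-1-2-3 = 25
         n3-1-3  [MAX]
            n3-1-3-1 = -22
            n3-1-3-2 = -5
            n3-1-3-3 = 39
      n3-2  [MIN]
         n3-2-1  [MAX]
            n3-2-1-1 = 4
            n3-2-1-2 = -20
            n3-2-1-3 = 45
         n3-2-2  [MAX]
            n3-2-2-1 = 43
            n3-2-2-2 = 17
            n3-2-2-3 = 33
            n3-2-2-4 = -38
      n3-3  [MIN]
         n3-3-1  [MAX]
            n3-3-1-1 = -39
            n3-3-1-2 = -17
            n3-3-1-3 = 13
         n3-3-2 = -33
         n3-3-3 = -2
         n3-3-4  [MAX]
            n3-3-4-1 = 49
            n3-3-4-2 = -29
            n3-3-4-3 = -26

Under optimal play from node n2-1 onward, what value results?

n2-1-1 (MAX): max(22, -10) = 22
n2-1-3 (MAX): max(1, 48, -13) = 48
n2-1-4 (MAX): max(-38, -41, 15) = 15
n2-1 (MIN): min(22, 27, 48, 15) = 15

15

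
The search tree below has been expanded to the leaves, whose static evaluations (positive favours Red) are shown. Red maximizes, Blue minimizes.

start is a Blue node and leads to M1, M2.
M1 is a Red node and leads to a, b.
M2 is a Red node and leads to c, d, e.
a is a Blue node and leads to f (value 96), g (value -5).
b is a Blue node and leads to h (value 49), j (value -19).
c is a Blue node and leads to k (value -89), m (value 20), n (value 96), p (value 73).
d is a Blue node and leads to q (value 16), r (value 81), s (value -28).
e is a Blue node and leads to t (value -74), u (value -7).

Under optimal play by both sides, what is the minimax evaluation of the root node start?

a (Blue): min(96, -5) = -5
b (Blue): min(49, -19) = -19
M1 (Red): max(-5, -19) = -5
c (Blue): min(-89, 20, 96, 73) = -89
d (Blue): min(16, 81, -28) = -28
e (Blue): min(-74, -7) = -74
M2 (Red): max(-89, -28, -74) = -28
start (Blue): min(-5, -28) = -28

-28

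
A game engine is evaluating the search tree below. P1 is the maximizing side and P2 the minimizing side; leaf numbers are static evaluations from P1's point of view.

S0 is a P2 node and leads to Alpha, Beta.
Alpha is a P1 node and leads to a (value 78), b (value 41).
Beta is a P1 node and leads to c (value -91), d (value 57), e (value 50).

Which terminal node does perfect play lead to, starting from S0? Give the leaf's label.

d

Alpha (P1): max(78, 41) = 78
Beta (P1): max(-91, 57, 50) = 57
S0 (P2): min(78, 57) = 57
At S0, P2 picks Beta (lowest: 57).
At Beta, P1 picks d (highest: 57).
Terminal value 57.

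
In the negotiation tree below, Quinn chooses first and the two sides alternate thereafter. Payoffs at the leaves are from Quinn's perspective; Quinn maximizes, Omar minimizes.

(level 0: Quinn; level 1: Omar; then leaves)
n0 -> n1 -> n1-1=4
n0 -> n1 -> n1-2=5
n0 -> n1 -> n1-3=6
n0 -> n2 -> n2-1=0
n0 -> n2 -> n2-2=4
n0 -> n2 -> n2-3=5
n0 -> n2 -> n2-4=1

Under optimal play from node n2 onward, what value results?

0

n2 (Omar): min(0, 4, 5, 1) = 0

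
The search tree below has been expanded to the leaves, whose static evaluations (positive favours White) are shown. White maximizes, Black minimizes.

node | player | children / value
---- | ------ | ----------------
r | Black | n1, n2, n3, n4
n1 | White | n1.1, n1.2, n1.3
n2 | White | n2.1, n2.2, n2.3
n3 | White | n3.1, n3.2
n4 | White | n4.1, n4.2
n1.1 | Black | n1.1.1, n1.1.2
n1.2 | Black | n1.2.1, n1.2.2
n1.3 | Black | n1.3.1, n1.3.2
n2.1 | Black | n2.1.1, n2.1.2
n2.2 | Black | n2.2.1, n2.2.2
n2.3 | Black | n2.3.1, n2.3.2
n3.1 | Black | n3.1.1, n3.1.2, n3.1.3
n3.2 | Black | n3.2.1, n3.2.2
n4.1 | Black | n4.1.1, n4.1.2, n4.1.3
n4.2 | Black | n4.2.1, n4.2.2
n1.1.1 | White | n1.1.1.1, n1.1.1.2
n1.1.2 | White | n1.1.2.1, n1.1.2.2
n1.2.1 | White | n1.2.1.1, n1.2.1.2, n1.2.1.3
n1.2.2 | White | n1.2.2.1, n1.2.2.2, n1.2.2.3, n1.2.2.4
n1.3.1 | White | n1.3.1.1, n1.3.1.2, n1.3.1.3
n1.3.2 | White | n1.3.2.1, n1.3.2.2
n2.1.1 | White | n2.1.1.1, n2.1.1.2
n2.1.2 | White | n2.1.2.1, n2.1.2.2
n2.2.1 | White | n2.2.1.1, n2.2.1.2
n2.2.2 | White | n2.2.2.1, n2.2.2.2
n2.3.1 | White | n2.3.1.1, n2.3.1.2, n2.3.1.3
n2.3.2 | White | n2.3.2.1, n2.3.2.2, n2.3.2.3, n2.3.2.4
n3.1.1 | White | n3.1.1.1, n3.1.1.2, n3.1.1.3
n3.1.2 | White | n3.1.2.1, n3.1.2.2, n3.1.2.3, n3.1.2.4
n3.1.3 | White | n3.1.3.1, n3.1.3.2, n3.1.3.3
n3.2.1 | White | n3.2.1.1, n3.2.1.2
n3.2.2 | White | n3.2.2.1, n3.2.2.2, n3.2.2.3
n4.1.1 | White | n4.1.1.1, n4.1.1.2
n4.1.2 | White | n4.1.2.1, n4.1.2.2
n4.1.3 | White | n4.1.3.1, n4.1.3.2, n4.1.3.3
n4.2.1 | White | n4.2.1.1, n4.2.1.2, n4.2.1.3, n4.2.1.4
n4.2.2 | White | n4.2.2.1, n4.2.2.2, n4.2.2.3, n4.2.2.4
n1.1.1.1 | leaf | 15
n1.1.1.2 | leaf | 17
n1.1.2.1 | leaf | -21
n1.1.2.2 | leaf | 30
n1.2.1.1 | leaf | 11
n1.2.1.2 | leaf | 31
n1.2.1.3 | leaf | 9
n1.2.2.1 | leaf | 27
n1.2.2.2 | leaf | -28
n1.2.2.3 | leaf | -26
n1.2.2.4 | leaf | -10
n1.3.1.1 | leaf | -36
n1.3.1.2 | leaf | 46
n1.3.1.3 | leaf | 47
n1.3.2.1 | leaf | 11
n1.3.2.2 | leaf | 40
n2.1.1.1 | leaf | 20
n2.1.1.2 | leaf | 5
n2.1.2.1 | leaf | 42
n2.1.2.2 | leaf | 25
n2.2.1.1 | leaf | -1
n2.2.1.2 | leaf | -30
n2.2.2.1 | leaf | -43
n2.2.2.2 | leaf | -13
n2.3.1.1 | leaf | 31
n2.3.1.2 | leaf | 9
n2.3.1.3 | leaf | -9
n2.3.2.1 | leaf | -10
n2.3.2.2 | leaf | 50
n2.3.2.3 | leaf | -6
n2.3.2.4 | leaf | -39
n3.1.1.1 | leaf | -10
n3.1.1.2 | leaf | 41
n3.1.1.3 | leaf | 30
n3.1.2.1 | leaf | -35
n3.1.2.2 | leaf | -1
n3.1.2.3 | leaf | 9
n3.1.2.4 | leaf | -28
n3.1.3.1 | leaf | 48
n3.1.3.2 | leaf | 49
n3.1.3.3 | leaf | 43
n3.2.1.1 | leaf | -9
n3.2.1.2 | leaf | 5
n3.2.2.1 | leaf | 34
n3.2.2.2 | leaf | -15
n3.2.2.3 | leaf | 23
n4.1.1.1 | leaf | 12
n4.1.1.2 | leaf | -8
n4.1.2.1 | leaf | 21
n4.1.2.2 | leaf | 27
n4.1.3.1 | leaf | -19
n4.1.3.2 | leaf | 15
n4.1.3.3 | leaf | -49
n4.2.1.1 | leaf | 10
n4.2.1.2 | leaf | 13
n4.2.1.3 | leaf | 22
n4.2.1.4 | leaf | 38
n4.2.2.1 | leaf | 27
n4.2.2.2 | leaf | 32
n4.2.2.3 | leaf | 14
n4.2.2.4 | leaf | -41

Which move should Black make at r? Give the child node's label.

n1.1.1 (White): max(15, 17) = 17
n1.1.2 (White): max(-21, 30) = 30
n1.1 (Black): min(17, 30) = 17
n1.2.1 (White): max(11, 31, 9) = 31
n1.2.2 (White): max(27, -28, -26, -10) = 27
n1.2 (Black): min(31, 27) = 27
n1.3.1 (White): max(-36, 46, 47) = 47
n1.3.2 (White): max(11, 40) = 40
n1.3 (Black): min(47, 40) = 40
n1 (White): max(17, 27, 40) = 40
n2.1.1 (White): max(20, 5) = 20
n2.1.2 (White): max(42, 25) = 42
n2.1 (Black): min(20, 42) = 20
n2.2.1 (White): max(-1, -30) = -1
n2.2.2 (White): max(-43, -13) = -13
n2.2 (Black): min(-1, -13) = -13
n2.3.1 (White): max(31, 9, -9) = 31
n2.3.2 (White): max(-10, 50, -6, -39) = 50
n2.3 (Black): min(31, 50) = 31
n2 (White): max(20, -13, 31) = 31
n3.1.1 (White): max(-10, 41, 30) = 41
n3.1.2 (White): max(-35, -1, 9, -28) = 9
n3.1.3 (White): max(48, 49, 43) = 49
n3.1 (Black): min(41, 9, 49) = 9
n3.2.1 (White): max(-9, 5) = 5
n3.2.2 (White): max(34, -15, 23) = 34
n3.2 (Black): min(5, 34) = 5
n3 (White): max(9, 5) = 9
n4.1.1 (White): max(12, -8) = 12
n4.1.2 (White): max(21, 27) = 27
n4.1.3 (White): max(-19, 15, -49) = 15
n4.1 (Black): min(12, 27, 15) = 12
n4.2.1 (White): max(10, 13, 22, 38) = 38
n4.2.2 (White): max(27, 32, 14, -41) = 32
n4.2 (Black): min(38, 32) = 32
n4 (White): max(12, 32) = 32
r (Black): min(40, 31, 9, 32) = 9
Black at r wants the lowest of {n1=40, n2=31, n3=9, n4=32}, so chooses n3.

n3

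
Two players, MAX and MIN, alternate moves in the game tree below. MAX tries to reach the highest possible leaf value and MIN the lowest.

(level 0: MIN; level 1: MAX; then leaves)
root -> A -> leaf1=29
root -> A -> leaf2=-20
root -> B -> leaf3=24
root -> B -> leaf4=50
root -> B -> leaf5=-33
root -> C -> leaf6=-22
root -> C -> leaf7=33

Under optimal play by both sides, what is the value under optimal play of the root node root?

29

A (MAX): max(29, -20) = 29
B (MAX): max(24, 50, -33) = 50
C (MAX): max(-22, 33) = 33
root (MIN): min(29, 50, 33) = 29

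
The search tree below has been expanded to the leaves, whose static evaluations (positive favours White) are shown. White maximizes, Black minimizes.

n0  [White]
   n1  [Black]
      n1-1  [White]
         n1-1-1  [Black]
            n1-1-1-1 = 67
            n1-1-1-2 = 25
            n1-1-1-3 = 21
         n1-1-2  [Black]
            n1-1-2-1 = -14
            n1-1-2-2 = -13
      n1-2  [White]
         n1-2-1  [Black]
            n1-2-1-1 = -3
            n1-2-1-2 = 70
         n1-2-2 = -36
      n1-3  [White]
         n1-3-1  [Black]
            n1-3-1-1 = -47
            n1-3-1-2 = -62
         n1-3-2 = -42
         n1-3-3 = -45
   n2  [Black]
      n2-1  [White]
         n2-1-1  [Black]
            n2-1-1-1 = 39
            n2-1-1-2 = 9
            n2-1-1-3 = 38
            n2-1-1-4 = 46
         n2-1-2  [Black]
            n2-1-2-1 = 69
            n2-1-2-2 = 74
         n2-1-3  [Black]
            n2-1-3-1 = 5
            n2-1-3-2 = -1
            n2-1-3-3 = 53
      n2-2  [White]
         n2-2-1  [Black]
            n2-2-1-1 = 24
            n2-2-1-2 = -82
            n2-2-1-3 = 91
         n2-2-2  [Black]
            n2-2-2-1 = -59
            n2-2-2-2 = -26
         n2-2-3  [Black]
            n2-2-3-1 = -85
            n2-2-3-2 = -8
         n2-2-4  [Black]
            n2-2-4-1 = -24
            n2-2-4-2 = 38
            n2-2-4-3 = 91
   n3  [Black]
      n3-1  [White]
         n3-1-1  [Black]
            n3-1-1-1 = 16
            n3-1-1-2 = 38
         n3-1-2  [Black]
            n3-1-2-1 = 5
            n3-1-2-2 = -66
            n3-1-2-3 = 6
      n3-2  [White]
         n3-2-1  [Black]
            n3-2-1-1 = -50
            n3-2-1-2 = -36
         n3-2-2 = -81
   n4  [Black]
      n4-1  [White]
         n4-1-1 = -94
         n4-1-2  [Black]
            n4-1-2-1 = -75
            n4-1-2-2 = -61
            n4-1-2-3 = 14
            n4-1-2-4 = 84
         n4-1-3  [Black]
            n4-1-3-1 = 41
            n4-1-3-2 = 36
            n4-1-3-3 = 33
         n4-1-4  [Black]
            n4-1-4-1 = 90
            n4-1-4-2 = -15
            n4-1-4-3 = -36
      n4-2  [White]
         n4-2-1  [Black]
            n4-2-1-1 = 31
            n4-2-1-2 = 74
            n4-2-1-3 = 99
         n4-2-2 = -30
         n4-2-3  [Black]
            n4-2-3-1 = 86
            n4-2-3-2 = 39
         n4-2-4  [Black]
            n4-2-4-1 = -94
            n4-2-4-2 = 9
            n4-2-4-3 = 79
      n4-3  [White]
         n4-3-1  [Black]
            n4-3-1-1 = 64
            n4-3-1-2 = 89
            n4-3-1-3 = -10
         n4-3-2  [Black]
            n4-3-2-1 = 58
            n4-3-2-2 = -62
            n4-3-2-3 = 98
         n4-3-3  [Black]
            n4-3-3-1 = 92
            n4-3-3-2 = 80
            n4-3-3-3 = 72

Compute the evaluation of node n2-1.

n2-1-1 (Black): min(39, 9, 38, 46) = 9
n2-1-2 (Black): min(69, 74) = 69
n2-1-3 (Black): min(5, -1, 53) = -1
n2-1 (White): max(9, 69, -1) = 69

69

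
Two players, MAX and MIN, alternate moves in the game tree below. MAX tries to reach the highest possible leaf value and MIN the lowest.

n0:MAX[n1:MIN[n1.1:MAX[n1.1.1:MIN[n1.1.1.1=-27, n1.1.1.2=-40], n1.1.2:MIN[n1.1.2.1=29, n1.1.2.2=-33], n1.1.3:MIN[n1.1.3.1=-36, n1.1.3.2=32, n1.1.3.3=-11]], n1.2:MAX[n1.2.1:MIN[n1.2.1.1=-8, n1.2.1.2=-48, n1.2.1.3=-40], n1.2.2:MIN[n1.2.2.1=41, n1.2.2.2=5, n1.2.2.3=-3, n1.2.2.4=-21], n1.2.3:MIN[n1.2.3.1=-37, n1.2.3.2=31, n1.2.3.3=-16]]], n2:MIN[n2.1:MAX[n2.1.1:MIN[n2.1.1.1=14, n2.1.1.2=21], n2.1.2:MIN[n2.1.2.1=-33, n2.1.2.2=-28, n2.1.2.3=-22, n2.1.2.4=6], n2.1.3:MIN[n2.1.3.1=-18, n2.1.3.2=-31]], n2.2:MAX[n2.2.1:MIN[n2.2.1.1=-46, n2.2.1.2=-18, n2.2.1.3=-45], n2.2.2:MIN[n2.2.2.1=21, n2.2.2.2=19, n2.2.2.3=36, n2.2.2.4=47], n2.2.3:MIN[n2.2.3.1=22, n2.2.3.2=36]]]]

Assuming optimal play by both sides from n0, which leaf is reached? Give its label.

n2.1.1.1

n1.1.1 (MIN): min(-27, -40) = -40
n1.1.2 (MIN): min(29, -33) = -33
n1.1.3 (MIN): min(-36, 32, -11) = -36
n1.1 (MAX): max(-40, -33, -36) = -33
n1.2.1 (MIN): min(-8, -48, -40) = -48
n1.2.2 (MIN): min(41, 5, -3, -21) = -21
n1.2.3 (MIN): min(-37, 31, -16) = -37
n1.2 (MAX): max(-48, -21, -37) = -21
n1 (MIN): min(-33, -21) = -33
n2.1.1 (MIN): min(14, 21) = 14
n2.1.2 (MIN): min(-33, -28, -22, 6) = -33
n2.1.3 (MIN): min(-18, -31) = -31
n2.1 (MAX): max(14, -33, -31) = 14
n2.2.1 (MIN): min(-46, -18, -45) = -46
n2.2.2 (MIN): min(21, 19, 36, 47) = 19
n2.2.3 (MIN): min(22, 36) = 22
n2.2 (MAX): max(-46, 19, 22) = 22
n2 (MIN): min(14, 22) = 14
n0 (MAX): max(-33, 14) = 14
At n0, MAX picks n2 (highest: 14).
At n2, MIN picks n2.1 (lowest: 14).
At n2.1, MAX picks n2.1.1 (highest: 14).
At n2.1.1, MIN picks n2.1.1.1 (lowest: 14).
Terminal value 14.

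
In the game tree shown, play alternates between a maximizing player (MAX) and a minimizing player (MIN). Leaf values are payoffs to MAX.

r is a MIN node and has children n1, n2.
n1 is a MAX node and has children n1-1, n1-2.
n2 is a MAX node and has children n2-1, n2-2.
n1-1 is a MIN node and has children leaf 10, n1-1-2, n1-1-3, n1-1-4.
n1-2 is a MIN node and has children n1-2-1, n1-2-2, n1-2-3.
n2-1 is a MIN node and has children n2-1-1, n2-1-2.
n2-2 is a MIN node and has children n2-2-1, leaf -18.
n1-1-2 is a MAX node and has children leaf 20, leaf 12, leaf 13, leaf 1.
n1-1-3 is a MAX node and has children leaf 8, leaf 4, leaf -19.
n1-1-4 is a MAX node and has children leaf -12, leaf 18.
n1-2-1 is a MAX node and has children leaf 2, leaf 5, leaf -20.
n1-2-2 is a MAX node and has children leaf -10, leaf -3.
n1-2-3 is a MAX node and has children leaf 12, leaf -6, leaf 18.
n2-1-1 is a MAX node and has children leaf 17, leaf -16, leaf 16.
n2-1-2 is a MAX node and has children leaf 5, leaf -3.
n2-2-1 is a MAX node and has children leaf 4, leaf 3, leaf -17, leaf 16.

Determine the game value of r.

n1-1-2 (MAX): max(20, 12, 13, 1) = 20
n1-1-3 (MAX): max(8, 4, -19) = 8
n1-1-4 (MAX): max(-12, 18) = 18
n1-1 (MIN): min(10, 20, 8, 18) = 8
n1-2-1 (MAX): max(2, 5, -20) = 5
n1-2-2 (MAX): max(-10, -3) = -3
n1-2-3 (MAX): max(12, -6, 18) = 18
n1-2 (MIN): min(5, -3, 18) = -3
n1 (MAX): max(8, -3) = 8
n2-1-1 (MAX): max(17, -16, 16) = 17
n2-1-2 (MAX): max(5, -3) = 5
n2-1 (MIN): min(17, 5) = 5
n2-2-1 (MAX): max(4, 3, -17, 16) = 16
n2-2 (MIN): min(16, -18) = -18
n2 (MAX): max(5, -18) = 5
r (MIN): min(8, 5) = 5

5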